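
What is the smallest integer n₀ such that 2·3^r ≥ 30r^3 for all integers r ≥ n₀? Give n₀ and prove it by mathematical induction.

At r = 8: 13122 < 15360, so the inequality fails and n₀ ≥ 9. We prove 2·3^r ≥ 30r^3 for all r ≥ 9.
Base step (r = 9): 2·3^r = 39366 and 30r^3 = 21870, so 39366 ≥ 21870.
Suppose the result is true for r = m, so 2·3^m ≥ 30m^3.
Then 2·3^(m + 1) = 3·(2·3^m) ≥ 3·(30m^3).
Also, for m ≥ 9 we have 3·(30m^3) ≥ 30(m+1)^3, since 3 ≥ (1 + 1/m)^3 for all m ≥ 9.
Combining, 2·3^(m + 1) ≥ 30(m+1)^3.
This completes the induction.
Hence the smallest such n₀ is 9.

n₀ = 9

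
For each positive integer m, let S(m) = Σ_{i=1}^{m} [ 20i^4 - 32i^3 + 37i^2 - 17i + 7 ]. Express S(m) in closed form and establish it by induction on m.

We claim S(m) = m(4m^4 + 2m^3 + 3m^2 + 2m + 4) for all m ≥ 1.
For the base case m = 1: S(1) = 15, and the closed form gives 15. They agree.
For the inductive step, assume it holds for an arbitrary i ≥ 1, so S(i) = i(4i^4 + 2i^3 + 3i^2 + 2i + 4).
Then S(i+1) = S(i) + (20i^4 + 48i^3 + 61i^2 + 41i + 15) = (i(4i^4 + 2i^3 + 3i^2 + 2i + 4)) + (20i^4 + 48i^3 + 61i^2 + 41i + 15).
Simplifying, S(i+1) = (i + 1)(4i^4 + 18i^3 + 33i^2 + 30i + 15) = (i+1)(4(i+1)^4 + 2(i+1)^3 + 3(i+1)^2 + 2(i+1) + 4),
which is the closed form with m = i+1.
This completes the induction.

S(m) = m(4m^4 + 2m^3 + 3m^2 + 2m + 4)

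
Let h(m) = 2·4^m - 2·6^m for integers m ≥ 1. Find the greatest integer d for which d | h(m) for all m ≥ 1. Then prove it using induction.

Computing the first values: h(1) = -4 and h(2) = -40; gcd(-4, -40) = 4, so d ≤ 4.
We prove 4 | 2·4^m - 2·6^m for all m ≥ 1 by induction on m.
Base step (m = 1): h(1) = -4 = 4·(-1), so 4 | h(1).
For the inductive step, assume it holds for an arbitrary k ≥ 1, i.e. 4 | h(k). Then
h(k+1) − 6·h(k) = (2·4^(k+1) - 2·6^(k+1)) − 6·(2·4^k - 2·6^k) = (2)·4^k·(4 − 6) = (-4)·4^k. Since 4 | h(k) by the inductive hypothesis, 4 | 6·h(k); and 4 | -4 since -4 = 4·-1. Therefore 4 | h(k+1).
This completes the induction.
Therefore the largest such d is 4.

d = 4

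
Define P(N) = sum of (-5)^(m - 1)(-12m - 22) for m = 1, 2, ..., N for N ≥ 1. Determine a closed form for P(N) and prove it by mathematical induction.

We claim P(N) = 2(-5)^N(N + 2) - 4 for all N ≥ 1.
When N = 1: P(1) = -34, and the closed form gives -34. They agree.
Inductive step: suppose the statement holds for some m ≥ 1, so P(m) = 2(-5)^m(m + 2) - 4.
Then P(m+1) = P(m) + ((-5)^m(-12m - 34)) = (2(-5)^m(m + 2) - 4) + ((-5)^m(-12m - 34)).
Simplifying, P(m+1) = -10(-5)^m·m - 30(-5)^m - 4 = 2(-5)^(m+1)((m+1) + 2) - 4,
which is the closed form with N = m+1.
By the principle of mathematical induction, the result holds for all N ≥ 1.

P(N) = 2(-5)^N(N + 2) - 4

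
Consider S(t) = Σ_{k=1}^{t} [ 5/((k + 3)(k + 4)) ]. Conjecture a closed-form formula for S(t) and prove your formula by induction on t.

S(t) = 5t/(4(t + 4))

We claim S(t) = 5t/(4(t + 4)) for all t ≥ 1.
For the base case t = 1: S(1) = 1/4, and the closed form gives 1/4. They agree.
Inductive step: assume the claim holds for t = k, so S(k) = 5k/(4(k + 4)).
Then S(k+1) = S(k) + (5/((k + 4)(k + 5))) = (5k/(4(k + 4))) + (5/((k + 4)(k + 5))).
Simplifying, S(k+1) = 5(k + 1)/(4(k + 5)) = 5(k+1)/(4((k+1) + 4)),
which is the closed form with t = k+1.
Hence, by induction on t, the claim holds for every t ≥ 1.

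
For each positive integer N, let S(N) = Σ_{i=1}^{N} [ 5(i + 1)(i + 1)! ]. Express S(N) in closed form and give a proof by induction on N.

We claim S(N) = 5(N + 2)! - 10 for all N ≥ 1.
When N = 1: S(1) = 20, and the closed form gives 20. They agree.
Inductive step: assume the claim holds for N = i, so S(i) = 5(i + 2)! - 10.
Then S(i+1) = S(i) + (5(i + 2)(i + 2)!) = (5(i + 2)! - 10) + (5(i + 2)(i + 2)!).
Simplifying, S(i+1) = 5((i+1) + 2)! - 10,
which is the closed form with N = i+1.
By the principle of mathematical induction, the result holds for all N ≥ 1.

S(N) = 5(N + 2)! - 10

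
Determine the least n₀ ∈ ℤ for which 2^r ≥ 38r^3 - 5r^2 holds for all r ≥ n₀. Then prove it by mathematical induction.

At r = 17: 131072 < 185249, so the inequality fails and n₀ ≥ 18. We prove 2^r ≥ 38r^3 - 5r^2 for all r ≥ 18.
Base step (r = 18): 2^r = 262144 and 38r^3 - 5r^2 = 219996, so 262144 ≥ 219996.
Inductive step: assume the claim holds for r = i, so 2^i ≥ 38i^3 - 5i^2.
Then 2^(i + 1) = 2·(2^i) ≥ 2·(38i^3 - 5i^2).
Also, for i ≥ 18 we have 2·(38i^3 - 5i^2) ≥ 38(i+1)^3 - 5(i+1)^2, since 2·(38i^3 - 5i^2) − (38(i+1)^3 - 5(i+1)^2) = 38i^3 - 119i^2 - 104i - 33, which is nonnegative for all i ≥ 18.
Combining, 2^(i + 1) ≥ 38(i+1)^3 - 5(i+1)^2.
By the principle of mathematical induction, the result holds for all r ≥ 18.
Hence the smallest such n₀ is 18.

n₀ = 18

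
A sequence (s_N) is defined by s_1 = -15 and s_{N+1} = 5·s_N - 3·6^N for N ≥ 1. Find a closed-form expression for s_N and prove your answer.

Computing the first terms: s_1 = -15, s_2 = -93, s_3 = -573. This suggests s_N = 3·5^(N - 1) - 3·6^N.
When N = 1: the formula gives -15 = -15 = s_1.
Inductive step: assume the claim holds for N = j, so s_j = 3·5^(j - 1) - 3·6^j.
Then s_{j+1} = 5·s_j - 3·6^j = 5·(3·5^(j - 1) - 3·6^j) - 3·6^j = 3·5^j - 3·6^(j + 1) = 3·5^((j+1) - 1) - 3·6^(j+1),
which is the claimed formula at N = j+1.
By induction, the statement is established for all N ≥ 1.

s_N = 3·5^(N - 1) - 3·6^N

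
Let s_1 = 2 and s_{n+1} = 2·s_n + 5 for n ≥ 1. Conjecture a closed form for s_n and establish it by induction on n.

Computing the first terms: s_1 = 2, s_2 = 9, s_3 = 23. This suggests s_n = 7·2^(n - 1) - 5.
Base case (n = 1): the formula gives 2 = 2 = s_1.
Suppose the result is true for n = i, so s_i = 7·2^(i - 1) - 5.
Then s_{i+1} = 2·s_i + 5 = 2·(7·2^(i - 1) - 5) + 5 = 7·2^i - 5 = 7·2^((i+1) - 1) - 5,
which is the claimed formula at n = i+1.
By the principle of mathematical induction, the result holds for all n ≥ 1.

s_n = 7·2^(n - 1) - 5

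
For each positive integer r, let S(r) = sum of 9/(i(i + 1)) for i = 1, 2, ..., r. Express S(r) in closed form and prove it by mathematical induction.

S(r) = 9r/(r + 1)

We claim S(r) = 9r/(r + 1) for all r ≥ 1.
For the base case r = 1: S(1) = 9/2, and the closed form gives 9/2. They agree.
Inductive step: suppose the statement holds for some i ≥ 1, so S(i) = 9i/(i + 1).
Then S(i+1) = S(i) + (9/((i + 1)(i + 2))) = (9i/(i + 1)) + (9/((i + 1)(i + 2))).
Simplifying, S(i+1) = 9(i + 1)/(i + 2) = 9(i+1)/((i+1) + 1),
which is the closed form with r = i+1.
This completes the induction.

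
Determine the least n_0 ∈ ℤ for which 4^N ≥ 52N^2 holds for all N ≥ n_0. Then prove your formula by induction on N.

n_0 = 6

At N = 5: 1024 < 1300, so the inequality fails and n_0 ≥ 6. We prove 4^N ≥ 52N^2 for all N ≥ 6.
When N = 6: 4^N = 4096 and 52N^2 = 1872, so 4096 ≥ 1872.
Suppose the result is true for N = i, so 4^i ≥ 52i^2.
Then 4^(i + 1) = 4·(4^i) ≥ 4·(52i^2).
Also, for i ≥ 6 we have 4·(52i^2) ≥ 52(i+1)^2, since 4 ≥ (1 + 1/i)^2 for all i ≥ 6.
Combining, 4^(i + 1) ≥ 52(i+1)^2.
Hence, by induction on N, the claim holds for every N ≥ 6.
Hence the smallest such n_0 is 6.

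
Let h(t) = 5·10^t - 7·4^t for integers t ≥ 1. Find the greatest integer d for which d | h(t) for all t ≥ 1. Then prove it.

Computing the first values: h(1) = 22 and h(2) = 388; gcd(22, 388) = 2, so d ≤ 2.
We prove 2 | 5·10^t - 7·4^t for all t ≥ 1 by induction on t.
Base step (t = 1): h(1) = 22 = 2·(11), so 2 | h(1).
Inductive step: assume the claim holds for t = i, i.e. 2 | h(i). Then
h(i+1) − 10·h(i) = (5·10^(i+1) - 7·4^(i+1)) − 10·(5·10^i - 7·4^i) = (-7)·4^i·(4 − 10) = (42)·4^i. Since 2 | h(i) by the inductive hypothesis, 2 | 10·h(i); and 2 | 42 since 42 = 2·21. Therefore 2 | h(i+1).
By the principle of mathematical induction, the result holds for all t ≥ 1.
Therefore the largest such d is 2.

d = 2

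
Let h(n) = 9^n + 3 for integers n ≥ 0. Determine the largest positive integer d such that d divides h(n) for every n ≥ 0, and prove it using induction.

d = 4

Computing the first values: h(0) = 4 and h(1) = 12; gcd(4, 12) = 4, so d ≤ 4.
We prove 4 | 9^n + 3 for all n ≥ 0 by induction on n.
For the base case n = 0: h(0) = 4 = 4·(1), so 4 | h(0).
Inductive step: assume the claim holds for n = k, i.e. 4 | h(k). Then
h(k+1) = 9^(k+1) + 3 = 9·(9^k + 3) - 24 = 9·h(k) - 24. The first term is divisible by 4 by the inductive hypothesis, and -24 is divisible by 4. Hence 4 | h(k+1).
This completes the induction.
Therefore the largest such d is 4.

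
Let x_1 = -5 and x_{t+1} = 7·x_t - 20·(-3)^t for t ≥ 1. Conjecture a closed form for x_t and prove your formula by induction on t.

Computing the first terms: x_1 = -5, x_2 = 25, x_3 = -5. This suggests x_t = 2(-3)^t + 7^(t - 1).
Base step (t = 1): the formula gives -5 = -5 = x_1.
Inductive step: assume the claim holds for t = p, so x_p = 2(-3)^p + 7^(p - 1).
Then x_{p+1} = 7·x_p - 20·(-3)^p = 7·(2(-3)^p + 7^(p - 1)) - 20·(-3)^p = 2(-3)^(p + 1) + 7^p = 2(-3)^(p+1) + 7^((p+1) - 1),
which is the claimed formula at t = p+1.
By induction, the statement is established for all t ≥ 1.

x_t = 2(-3)^t + 7^(t - 1)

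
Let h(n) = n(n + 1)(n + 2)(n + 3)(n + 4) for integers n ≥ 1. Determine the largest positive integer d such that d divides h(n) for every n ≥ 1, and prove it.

Computing the first values: h(1) = 120 and h(2) = 720; gcd(120, 720) = 120, so d ≤ 120.
We prove 120 | n(n + 1)(n + 2)(n + 3)(n + 4) for all n ≥ 1 by induction on n.
For the base case n = 1: h(1) = 120 = 120·(1), so 120 | h(1).
Inductive step: suppose the statement holds for some p ≥ 1, i.e. 120 | h(p). Then
h(p+1) − h(p) = (p+1)·(p+2)·(p+3)·(p+4)·(p+5) − p·(p+1)·(p+2)·(p+3)·(p+4) = (p+1)·(p+2)·(p+3)·(p+4)·[(p+5) − p] = 5·(p+1)·(p+2)·(p+3)·(p+4). The product of 4 consecutive integers is divisible by (4)! = 24, so h(p+1) − h(p) is divisible by 5·24 = 120. By the inductive hypothesis 120 | h(p), hence 120 | h(p+1).
This completes the induction.
Therefore the largest such d is 120.

d = 120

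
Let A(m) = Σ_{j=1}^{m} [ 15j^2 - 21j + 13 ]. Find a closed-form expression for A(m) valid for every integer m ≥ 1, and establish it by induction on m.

We claim A(m) = m(5m^2 - 3m + 5) for all m ≥ 1.
Base step (m = 1): A(1) = 7, and the closed form gives 7. They agree.
Inductive step: assume the claim holds for m = j, so A(j) = j(5j^2 - 3j + 5).
Then A(j+1) = A(j) + (15j^2 + 9j + 7) = (j(5j^2 - 3j + 5)) + (15j^2 + 9j + 7).
Simplifying, A(j+1) = (j + 1)(5j^2 + 7j + 7) = (j+1)(5(j+1)^2 - 3(j+1) + 5),
which is the closed form with m = j+1.
This completes the induction.

A(m) = m(5m^2 - 3m + 5)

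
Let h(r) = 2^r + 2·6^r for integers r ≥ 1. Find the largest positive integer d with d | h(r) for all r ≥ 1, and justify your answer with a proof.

Computing the first values: h(1) = 14 and h(2) = 76; gcd(14, 76) = 2, so d ≤ 2.
We prove 2 | 2^r + 2·6^r for all r ≥ 1 by induction on r.
Base step (r = 1): h(1) = 14 = 2·(7), so 2 | h(1).
Suppose the result is true for r = p, i.e. 2 | h(p). Then
h(p+1) − 6·h(p) = (2^(p+1) + 2·6^(p+1)) − 6·(2^p + 2·6^p) = (1)·2^p·(2 − 6) = (-4)·2^p. Since 2 | h(p) by the inductive hypothesis, 2 | 6·h(p); and 2 | -4 since -4 = 2·-2. Therefore 2 | h(p+1).
By the principle of mathematical induction, the result holds for all r ≥ 1.
Therefore the largest such d is 2.

d = 2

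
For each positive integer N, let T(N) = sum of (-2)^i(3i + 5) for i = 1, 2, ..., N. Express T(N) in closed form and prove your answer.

T(N) = 2(-2)^N(N + 2) - 4

We claim T(N) = 2(-2)^N(N + 2) - 4 for all N ≥ 1.
When N = 1: T(1) = -16, and the closed form gives -16. They agree.
Suppose the result is true for N = i, so T(i) = 2(-2)^i(i + 2) - 4.
Then T(i+1) = T(i) + ((-2)^(i + 1)(3i + 8)) = (2(-2)^i(i + 2) - 4) + ((-2)^(i + 1)(3i + 8)).
Simplifying, T(i+1) = -4(-2)^i·i - 12(-2)^i - 4 = 2(-2)^(i+1)((i+1) + 2) - 4,
which is the closed form with N = i+1.
Hence, by induction on N, the claim holds for every N ≥ 1.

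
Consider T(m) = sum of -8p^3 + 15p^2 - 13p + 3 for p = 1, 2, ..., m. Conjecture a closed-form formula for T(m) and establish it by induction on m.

We claim T(m) = -m(2m + 1)(m^2 - m + 1) for all m ≥ 1.
Base step (m = 1): T(1) = -3, and the closed form gives -3. They agree.
For the inductive step, assume it holds for an arbitrary p ≥ 1, so T(p) = p(-2p^3 + p^2 - p - 1).
Then T(p+1) = T(p) + (-8p^3 - 9p^2 - 7p - 3) = (p(-2p^3 + p^2 - p - 1)) + (-8p^3 - 9p^2 - 7p - 3).
Simplifying, T(p+1) = -(p + 1)(2p + 3)(p^2 + p + 1) = -(p+1)(2(p+1) + 1)((p+1)^2 - (p+1) + 1),
which is the closed form with m = p+1.
By the principle of mathematical induction, the result holds for all m ≥ 1.

T(m) = -m(2m + 1)(m^2 - m + 1)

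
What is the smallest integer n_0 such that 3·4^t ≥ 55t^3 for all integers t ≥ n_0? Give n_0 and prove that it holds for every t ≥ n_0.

n_0 = 6

At t = 5: 3072 < 6875, so the inequality fails and n_0 ≥ 6. We prove 3·4^t ≥ 55t^3 for all t ≥ 6.
Base step (t = 6): 3·4^t = 12288 and 55t^3 = 11880, so 12288 ≥ 11880.
Inductive step: assume the claim holds for t = k, so 3·4^k ≥ 55k^3.
Then 3·4^(k + 1) = 4·(3·4^k) ≥ 4·(55k^3).
Also, for k ≥ 6 we have 4·(55k^3) ≥ 55(k+1)^3, since 4 ≥ (1 + 1/k)^3 for all k ≥ 6.
Combining, 3·4^(k + 1) ≥ 55(k+1)^3.
By the principle of mathematical induction, the result holds for all t ≥ 6.
Hence the smallest such n_0 is 6.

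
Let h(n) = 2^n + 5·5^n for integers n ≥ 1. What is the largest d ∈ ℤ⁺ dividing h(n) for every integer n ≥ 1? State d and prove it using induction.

d = 3

Computing the first values: h(1) = 27 and h(2) = 129; gcd(27, 129) = 3, so d ≤ 3.
We prove 3 | 2^n + 5·5^n for all n ≥ 1 by induction on n.
For the base case n = 1: h(1) = 27 = 3·(9), so 3 | h(1).
Suppose the result is true for n = k, i.e. 3 | h(k). Then
h(k+1) − 5·h(k) = (2^(k+1) + 5·5^(k+1)) − 5·(2^k + 5·5^k) = (1)·2^k·(2 − 5) = (-3)·2^k. Since 3 | h(k) by the inductive hypothesis, 3 | 5·h(k); and 3 | -3 since -3 = 3·-1. Therefore 3 | h(k+1).
By the principle of mathematical induction, the result holds for all n ≥ 1.
Therefore the largest such d is 3.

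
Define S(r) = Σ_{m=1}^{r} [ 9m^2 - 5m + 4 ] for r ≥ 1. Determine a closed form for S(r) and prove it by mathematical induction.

We claim S(r) = r(3r^2 + 2r + 3) for all r ≥ 1.
Base case (r = 1): S(1) = 8, and the closed form gives 8. They agree.
Suppose the result is true for r = m, so S(m) = m(3m^2 + 2m + 3).
Then S(m+1) = S(m) + (9m^2 + 13m + 8) = (m(3m^2 + 2m + 3)) + (9m^2 + 13m + 8).
Simplifying, S(m+1) = (m + 1)(3m^2 + 8m + 8) = (m+1)(3(m+1)^2 + 2(m+1) + 3),
which is the closed form with r = m+1.
By induction, the statement is established for all r ≥ 1.

S(r) = r(3r^2 + 2r + 3)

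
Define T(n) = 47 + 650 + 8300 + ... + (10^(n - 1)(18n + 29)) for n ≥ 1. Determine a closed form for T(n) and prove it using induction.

T(n) = 10^n(2n + 3) - 3

We claim T(n) = 10^n(2n + 3) - 3 for all n ≥ 1.
Base case (n = 1): T(1) = 47, and the closed form gives 47. They agree.
Inductive step: assume the claim holds for n = r, so T(r) = 10^r(2r + 3) - 3.
Then T(r+1) = T(r) + (10^r(18r + 47)) = (10^r(2r + 3) - 3) + (10^r(18r + 47)).
Simplifying, T(r+1) = 20·10^r·r + 50·10^r - 3 = 10^(r+1)(2(r+1) + 3) - 3,
which is the closed form with n = r+1.
Hence, by induction on n, the claim holds for every n ≥ 1.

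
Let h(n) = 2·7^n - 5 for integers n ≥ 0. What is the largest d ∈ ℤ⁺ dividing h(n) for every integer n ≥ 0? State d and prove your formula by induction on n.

Computing the first values: h(0) = -3 and h(1) = 9; gcd(-3, 9) = 3, so d ≤ 3.
We prove 3 | 2·7^n - 5 for all n ≥ 0 by induction on n.
When n = 0: h(0) = -3 = 3·(-1), so 3 | h(0).
Inductive step: suppose the statement holds for some m ≥ 0, i.e. 3 | h(m). Then
h(m+1) = 2·7^(m+1) - 5 = 7·(2·7^m - 5) + 30 = 7·h(m) + 30. The first term is divisible by 3 by the inductive hypothesis, and 30 is divisible by 3. Hence 3 | h(m+1).
By the principle of mathematical induction, the result holds for all n ≥ 0.
Therefore the largest such d is 3.

d = 3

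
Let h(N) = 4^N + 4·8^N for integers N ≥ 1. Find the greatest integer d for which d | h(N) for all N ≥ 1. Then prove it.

d = 4

Computing the first values: h(1) = 36 and h(2) = 272; gcd(36, 272) = 4, so d ≤ 4.
We prove 4 | 4^N + 4·8^N for all N ≥ 1 by induction on N.
When N = 1: h(1) = 36 = 4·(9), so 4 | h(1).
Inductive step: suppose the statement holds for some j ≥ 1, i.e. 4 | h(j). Then
h(j+1) − 8·h(j) = (4^(j+1) + 4·8^(j+1)) − 8·(4^j + 4·8^j) = (1)·4^j·(4 − 8) = (-4)·4^j. Since 4 | h(j) by the inductive hypothesis, 4 | 8·h(j); and 4 | -4 since -4 = 4·-1. Therefore 4 | h(j+1).
By the principle of mathematical induction, the result holds for all N ≥ 1.
Therefore the largest such d is 4.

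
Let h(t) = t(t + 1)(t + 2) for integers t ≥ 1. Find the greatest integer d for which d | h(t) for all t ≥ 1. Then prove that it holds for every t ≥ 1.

d = 6

Computing the first values: h(1) = 6 and h(2) = 24; gcd(6, 24) = 6, so d ≤ 6.
We prove 6 | t(t + 1)(t + 2) for all t ≥ 1 by induction on t.
Base step (t = 1): h(1) = 6 = 6·(1), so 6 | h(1).
For the inductive step, assume it holds for an arbitrary k ≥ 1, i.e. 6 | h(k). Then
h(k+1) − h(k) = (k+1)·(k+2)·(k+3) − k·(k+1)·(k+2) = (k+1)·(k+2)·[(k+3) − k] = 3·(k+1)·(k+2). The product of 2 consecutive integers is divisible by (2)! = 2, so h(k+1) − h(k) is divisible by 3·2 = 6. By the inductive hypothesis 6 | h(k), hence 6 | h(k+1).
By induction, the statement is established for all t ≥ 1.
Therefore the largest such d is 6.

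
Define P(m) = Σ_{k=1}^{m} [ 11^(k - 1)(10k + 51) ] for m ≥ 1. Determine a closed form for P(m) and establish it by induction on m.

P(m) = 11^m(m + 5) - 5

We claim P(m) = 11^m(m + 5) - 5 for all m ≥ 1.
Base case (m = 1): P(1) = 61, and the closed form gives 61. They agree.
Inductive step: suppose the statement holds for some k ≥ 1, so P(k) = 11^k(k + 5) - 5.
Then P(k+1) = P(k) + (11^k(10k + 61)) = (11^k(k + 5) - 5) + (11^k(10k + 61)).
Simplifying, P(k+1) = 11·11^k·k + 66·11^k - 5 = 11^(k+1)((k+1) + 5) - 5,
which is the closed form with m = k+1.
Hence, by induction on m, the claim holds for every m ≥ 1.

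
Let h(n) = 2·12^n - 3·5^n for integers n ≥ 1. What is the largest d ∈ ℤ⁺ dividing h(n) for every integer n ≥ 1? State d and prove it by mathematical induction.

d = 3

Computing the first values: h(1) = 9 and h(2) = 213; gcd(9, 213) = 3, so d ≤ 3.
We prove 3 | 2·12^n - 3·5^n for all n ≥ 1 by induction on n.
When n = 1: h(1) = 9 = 3·(3), so 3 | h(1).
Inductive step: assume the claim holds for n = r, i.e. 3 | h(r). Then
h(r+1) − 12·h(r) = (2·12^(r+1) - 3·5^(r+1)) − 12·(2·12^r - 3·5^r) = (-3)·5^r·(5 − 12) = (21)·5^r. Since 3 | h(r) by the inductive hypothesis, 3 | 12·h(r); and 3 | 21 since 21 = 3·7. Therefore 3 | h(r+1).
Hence, by induction on n, the claim holds for every n ≥ 1.
Therefore the largest such d is 3.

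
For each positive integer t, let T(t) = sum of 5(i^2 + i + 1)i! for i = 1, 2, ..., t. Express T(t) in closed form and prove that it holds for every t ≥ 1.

T(t) = (5t + 5)(t + 1)! - 5

We claim T(t) = (5t + 5)(t + 1)! - 5 for all t ≥ 1.
For the base case t = 1: T(1) = 15, and the closed form gives 15. They agree.
Inductive step: assume the claim holds for t = i, so T(i) = (5i + 5)(i + 1)! - 5.
Then T(i+1) = T(i) + (5(i^2 + 3i + 3)(i + 1)!) = ((5i + 5)(i + 1)! - 5) + (5(i^2 + 3i + 3)(i + 1)!).
Simplifying, T(i+1) = (5(i+1) + 5)((i+1) + 1)! - 5,
which is the closed form with t = i+1.
By induction, the statement is established for all t ≥ 1.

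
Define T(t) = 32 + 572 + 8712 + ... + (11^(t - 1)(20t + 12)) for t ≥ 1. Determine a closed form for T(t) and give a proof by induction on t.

T(t) = 11^t(2t + 1) - 1

We claim T(t) = 11^t(2t + 1) - 1 for all t ≥ 1.
Base step (t = 1): T(1) = 32, and the closed form gives 32. They agree.
Suppose the result is true for t = p, so T(p) = 11^p(2p + 1) - 1.
Then T(p+1) = T(p) + (11^p(20p + 32)) = (11^p(2p + 1) - 1) + (11^p(20p + 32)).
Simplifying, T(p+1) = 22·11^p·p + 33·11^p - 1 = 11^(p+1)(2(p+1) + 1) - 1,
which is the closed form with t = p+1.
This completes the induction.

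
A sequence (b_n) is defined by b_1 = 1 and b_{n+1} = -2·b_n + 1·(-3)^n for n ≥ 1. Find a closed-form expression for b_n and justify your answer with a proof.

b_n = (-2)^n - (-3)^n

Computing the first terms: b_1 = 1, b_2 = -5, b_3 = 19. This suggests b_n = (-2)^n - (-3)^n.
For the base case n = 1: the formula gives 1 = 1 = b_1.
For the inductive step, assume it holds for an arbitrary j ≥ 1, so b_j = (-2)^j - (-3)^j.
Then b_{j+1} = -2·b_j + 1·(-3)^j = -2·((-2)^j - (-3)^j) + 1·(-3)^j = (-2)^(j + 1) - (-3)^(j + 1),
which is the claimed formula at n = j+1.
By induction, the statement is established for all n ≥ 1.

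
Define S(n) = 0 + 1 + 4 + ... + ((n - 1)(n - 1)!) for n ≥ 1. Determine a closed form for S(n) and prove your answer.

We claim S(n) = n! - 1 for all n ≥ 1.
For the base case n = 1: S(1) = 0, and the closed form gives 0. They agree.
Suppose the result is true for n = j, so S(j) = j! - 1.
Then S(j+1) = S(j) + (j·j!) = (j! - 1) + (j·j!).
Simplifying, S(j+1) = (j+1)! - 1,
which is the closed form with n = j+1.
By induction, the statement is established for all n ≥ 1.

S(n) = n! - 1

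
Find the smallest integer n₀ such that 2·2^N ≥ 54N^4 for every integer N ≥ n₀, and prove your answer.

n₀ = 23

At N = 22: 8388608 < 12649824, so the inequality fails and n₀ ≥ 23. We prove 2·2^N ≥ 54N^4 for all N ≥ 23.
Base case (N = 23): 2·2^N = 16777216 and 54N^4 = 15111414, so 16777216 ≥ 15111414.
For the inductive step, assume it holds for an arbitrary r ≥ 23, so 2·2^r ≥ 54r^4.
Then 2·2^(r + 1) = 2·(2·2^r) ≥ 2·(54r^4).
Also, for r ≥ 23 we have 2·(54r^4) ≥ 54(r+1)^4, since 2 ≥ (1 + 1/r)^4 for all r ≥ 23.
Combining, 2·2^(r + 1) ≥ 54(r+1)^4.
Hence, by induction on N, the claim holds for every N ≥ 23.
Hence the smallest such n₀ is 23.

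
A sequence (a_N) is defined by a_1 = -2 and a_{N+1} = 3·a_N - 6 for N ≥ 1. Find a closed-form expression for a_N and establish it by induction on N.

a_N = -5·3^(N - 1) + 3

Computing the first terms: a_1 = -2, a_2 = -12, a_3 = -42. This suggests a_N = -5·3^(N - 1) + 3.
Base case (N = 1): the formula gives -2 = -2 = a_1.
Suppose the result is true for N = k, so a_k = -5·3^(k - 1) + 3.
Then a_{k+1} = 3·a_k - 6 = 3·(-5·3^(k - 1) + 3) - 6 = -5·3^k + 3 = -5·3^((k+1) - 1) + 3,
which is the claimed formula at N = k+1.
This completes the induction.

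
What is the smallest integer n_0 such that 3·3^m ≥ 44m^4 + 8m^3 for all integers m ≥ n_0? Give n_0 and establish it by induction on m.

At m = 11: 531441 < 654852, so the inequality fails and n_0 ≥ 12. We prove 3·3^m ≥ 44m^4 + 8m^3 for all m ≥ 12.
Base case (m = 12): 3·3^m = 1594323 and 44m^4 + 8m^3 = 926208, so 1594323 ≥ 926208.
Suppose the result is true for m = r, so 3·3^r ≥ 44r^4 + 8r^3.
Then 3·3^(r + 1) = 3·(3·3^r) ≥ 3·(44r^4 + 8r^3).
Also, for r ≥ 12 we have 3·(44r^4 + 8r^3) ≥ 44(r+1)^4 + 8(r+1)^3, since 3·(44r^4 + 8r^3) − (44(r+1)^4 + 8(r+1)^3) = 88r^4 - 160r^3 - 288r^2 - 200r - 52, which is nonnegative for all r ≥ 12.
Combining, 3·3^(r + 1) ≥ 44(r+1)^4 + 8(r+1)^3.
This completes the induction.
Hence the smallest such n_0 is 12.

n_0 = 12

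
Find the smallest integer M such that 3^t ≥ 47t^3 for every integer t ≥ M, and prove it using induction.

M = 10

At t = 9: 19683 < 34263, so the inequality fails and M ≥ 10. We prove 3^t ≥ 47t^3 for all t ≥ 10.
For the base case t = 10: 3^t = 59049 and 47t^3 = 47000, so 59049 ≥ 47000.
Inductive step: suppose the statement holds for some r ≥ 10, so 3^r ≥ 47r^3.
Then 3^(r + 1) = 3·(3^r) ≥ 3·(47r^3).
Also, for r ≥ 10 we have 3·(47r^3) ≥ 47(r+1)^3, since 3 ≥ (1 + 1/r)^3 for all r ≥ 10.
Combining, 3^(r + 1) ≥ 47(r+1)^3.
By induction, the statement is established for all t ≥ 10.
Hence the smallest such M is 10.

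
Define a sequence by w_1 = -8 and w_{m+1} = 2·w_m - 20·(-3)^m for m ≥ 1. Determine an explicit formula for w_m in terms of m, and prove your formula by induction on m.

Computing the first terms: w_1 = -8, w_2 = 44, w_3 = -92. This suggests w_m = 4(-3)^m + 2^(m + 1).
For the base case m = 1: the formula gives -8 = -8 = w_1.
Suppose the result is true for m = p, so w_p = 4(-3)^p + 2^(p + 1).
Then w_{p+1} = 2·w_p - 20·(-3)^p = 2·(4(-3)^p + 2^(p + 1)) - 20·(-3)^p = 4(-3)^(p + 1) + 2^(p + 2) = 4(-3)^(p+1) + 2^((p+1) + 1),
which is the claimed formula at m = p+1.
By the principle of mathematical induction, the result holds for all m ≥ 1.

w_m = 4(-3)^m + 2^(m + 1)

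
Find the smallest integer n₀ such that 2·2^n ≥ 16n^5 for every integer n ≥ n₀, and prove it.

n₀ = 27

At n = 26: 134217728 < 190102016, so the inequality fails and n₀ ≥ 27. We prove 2·2^n ≥ 16n^5 for all n ≥ 27.
For the base case n = 27: 2·2^n = 268435456 and 16n^5 = 229582512, so 268435456 ≥ 229582512.
For the inductive step, assume it holds for an arbitrary m ≥ 27, so 2·2^m ≥ 16m^5.
Then 2·2^(m + 1) = 2·(2·2^m) ≥ 2·(16m^5).
Also, for m ≥ 27 we have 2·(16m^5) ≥ 16(m+1)^5, since 2 ≥ (1 + 1/m)^5 for all m ≥ 27.
Combining, 2·2^(m + 1) ≥ 16(m+1)^5.
This completes the induction.
Hence the smallest such n₀ is 27.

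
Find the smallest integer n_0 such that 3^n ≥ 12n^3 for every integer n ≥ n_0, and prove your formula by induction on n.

At n = 7: 2187 < 4116, so the inequality fails and n_0 ≥ 8. We prove 3^n ≥ 12n^3 for all n ≥ 8.
For the base case n = 8: 3^n = 6561 and 12n^3 = 6144, so 6561 ≥ 6144.
Inductive step: assume the claim holds for n = p, so 3^p ≥ 12p^3.
Then 3^(p + 1) = 3·(3^p) ≥ 3·(12p^3).
Also, for p ≥ 8 we have 3·(12p^3) ≥ 12(p+1)^3, since 3 ≥ (1 + 1/p)^3 for all p ≥ 8.
Combining, 3^(p + 1) ≥ 12(p+1)^3.
Hence, by induction on n, the claim holds for every n ≥ 8.
Hence the smallest such n_0 is 8.

n_0 = 8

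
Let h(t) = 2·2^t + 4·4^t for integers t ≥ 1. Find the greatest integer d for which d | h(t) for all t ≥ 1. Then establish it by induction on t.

d = 4

Computing the first values: h(1) = 20 and h(2) = 72; gcd(20, 72) = 4, so d ≤ 4.
We prove 4 | 2·2^t + 4·4^t for all t ≥ 1 by induction on t.
Base case (t = 1): h(1) = 20 = 4·(5), so 4 | h(1).
Inductive step: suppose the statement holds for some k ≥ 1, i.e. 4 | h(k). Then
h(k+1) − 4·h(k) = (2·2^(k+1) + 4·4^(k+1)) − 4·(2·2^k + 4·4^k) = (2)·2^k·(2 − 4) = (-4)·2^k. Since 4 | h(k) by the inductive hypothesis, 4 | 4·h(k); and 4 | -4 since -4 = 4·-1. Therefore 4 | h(k+1).
This completes the induction.
Therefore the largest such d is 4.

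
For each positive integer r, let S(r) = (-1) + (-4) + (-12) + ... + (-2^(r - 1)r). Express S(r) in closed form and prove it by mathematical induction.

S(r) = 2^r(-r + 1) - 1

We claim S(r) = 2^r(-r + 1) - 1 for all r ≥ 1.
When r = 1: S(1) = -1, and the closed form gives -1. They agree.
Inductive step: suppose the statement holds for some m ≥ 1, so S(m) = 2^m(-m + 1) - 1.
Then S(m+1) = S(m) + (2^m(-m - 1)) = (2^m(-m + 1) - 1) + (2^m(-m - 1)).
Simplifying, S(m+1) = -2·2^m·m - 1 = 2^(m+1)(-(m+1) + 1) - 1,
which is the closed form with r = m+1.
By induction, the statement is established for all r ≥ 1.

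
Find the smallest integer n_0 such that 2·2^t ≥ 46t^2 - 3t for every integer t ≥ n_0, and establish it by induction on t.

n_0 = 12

At t = 11: 4096 < 5533, so the inequality fails and n_0 ≥ 12. We prove 2·2^t ≥ 46t^2 - 3t for all t ≥ 12.
For the base case t = 12: 2·2^t = 8192 and 46t^2 - 3t = 6588, so 8192 ≥ 6588.
Inductive step: assume the claim holds for t = k, so 2·2^k ≥ 46k^2 - 3k.
Then 2·2^(k + 1) = 2·(2·2^k) ≥ 2·(46k^2 - 3k).
Also, for k ≥ 12 we have 2·(46k^2 - 3k) ≥ 46(k+1)^2 - 3(k+1), since 2·(46k^2 - 3k) − (46(k+1)^2 - 3(k+1)) = 46k^2 - 95k - 43, which is nonnegative for all k ≥ 12.
Combining, 2·2^(k + 1) ≥ 46(k+1)^2 - 3(k+1).
This completes the induction.
Hence the smallest such n_0 is 12.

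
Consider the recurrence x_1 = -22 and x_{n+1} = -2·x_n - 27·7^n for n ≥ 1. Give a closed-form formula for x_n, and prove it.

Computing the first terms: x_1 = -22, x_2 = -145, x_3 = -1033. This suggests x_n = -(-2)^(n - 1) - 3·7^n.
Base step (n = 1): the formula gives -22 = -22 = x_1.
Inductive step: suppose the statement holds for some r ≥ 1, so x_r = -(-2)^(r - 1) - 3·7^r.
Then x_{r+1} = -2·x_r - 27·7^r = -2·(-(-2)^(r - 1) - 3·7^r) - 27·7^r = -(-2)^r - 3·7^(r + 1) = -(-2)^((r+1) - 1) - 3·7^(r+1),
which is the claimed formula at n = r+1.
Hence, by induction on n, the claim holds for every n ≥ 1.

x_n = -(-2)^(n - 1) - 3·7^n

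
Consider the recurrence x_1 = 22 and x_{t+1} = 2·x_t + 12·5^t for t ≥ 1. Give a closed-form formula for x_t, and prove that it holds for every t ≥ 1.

Computing the first terms: x_1 = 22, x_2 = 104, x_3 = 508. This suggests x_t = 2^t + 4·5^t.
Base case (t = 1): the formula gives 22 = 22 = x_1.
Inductive step: assume the claim holds for t = r, so x_r = 2^r + 4·5^r.
Then x_{r+1} = 2·x_r + 12·5^r = 2·(2^r + 4·5^r) + 12·5^r = 2^(r + 1) + 4·5^(r + 1),
which is the claimed formula at t = r+1.
This completes the induction.

x_t = 2^t + 4·5^t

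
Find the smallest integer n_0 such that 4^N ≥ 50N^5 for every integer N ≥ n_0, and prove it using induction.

n_0 = 12

At N = 11: 4194304 < 8052550, so the inequality fails and n_0 ≥ 12. We prove 4^N ≥ 50N^5 for all N ≥ 12.
When N = 12: 4^N = 16777216 and 50N^5 = 12441600, so 16777216 ≥ 12441600.
For the inductive step, assume it holds for an arbitrary p ≥ 12, so 4^p ≥ 50p^5.
Then 4^(p + 1) = 4·(4^p) ≥ 4·(50p^5).
Also, for p ≥ 12 we have 4·(50p^5) ≥ 50(p+1)^5, since 4 ≥ (1 + 1/p)^5 for all p ≥ 12.
Combining, 4^(p + 1) ≥ 50(p+1)^5.
By induction, the statement is established for all N ≥ 12.
Hence the smallest such n_0 is 12.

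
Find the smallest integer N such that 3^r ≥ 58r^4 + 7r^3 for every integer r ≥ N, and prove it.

N = 14

At r = 13: 1594323 < 1671917, so the inequality fails and N ≥ 14. We prove 3^r ≥ 58r^4 + 7r^3 for all r ≥ 14.
Base case (r = 14): 3^r = 4782969 and 58r^4 + 7r^3 = 2247336, so 4782969 ≥ 2247336.
Inductive step: suppose the statement holds for some j ≥ 14, so 3^j ≥ 58j^4 + 7j^3.
Then 3^(j + 1) = 3·(3^j) ≥ 3·(58j^4 + 7j^3).
Also, for j ≥ 14 we have 3·(58j^4 + 7j^3) ≥ 58(j+1)^4 + 7(j+1)^3, since 3·(58j^4 + 7j^3) − (58(j+1)^4 + 7(j+1)^3) = 116j^4 - 218j^3 - 369j^2 - 253j - 65, which is nonnegative for all j ≥ 14.
Combining, 3^(j + 1) ≥ 58(j+1)^4 + 7(j+1)^3.
By induction, the statement is established for all r ≥ 14.
Hence the smallest such N is 14.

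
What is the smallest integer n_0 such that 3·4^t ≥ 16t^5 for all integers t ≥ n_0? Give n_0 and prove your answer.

n_0 = 10

At t = 9: 786432 < 944784, so the inequality fails and n_0 ≥ 10. We prove 3·4^t ≥ 16t^5 for all t ≥ 10.
For the base case t = 10: 3·4^t = 3145728 and 16t^5 = 1600000, so 3145728 ≥ 1600000.
For the inductive step, assume it holds for an arbitrary i ≥ 10, so 3·4^i ≥ 16i^5.
Then 3·4^(i + 1) = 4·(3·4^i) ≥ 4·(16i^5).
Also, for i ≥ 10 we have 4·(16i^5) ≥ 16(i+1)^5, since 4 ≥ (1 + 1/i)^5 for all i ≥ 10.
Combining, 3·4^(i + 1) ≥ 16(i+1)^5.
Hence, by induction on t, the claim holds for every t ≥ 10.
Hence the smallest such n_0 is 10.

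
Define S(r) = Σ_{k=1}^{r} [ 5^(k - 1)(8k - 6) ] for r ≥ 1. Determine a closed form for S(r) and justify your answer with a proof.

S(r) = 2·5^r(r - 1) + 2

We claim S(r) = 2·5^r(r - 1) + 2 for all r ≥ 1.
Base case (r = 1): S(1) = 2, and the closed form gives 2. They agree.
Inductive step: suppose the statement holds for some k ≥ 1, so S(k) = 2·5^k(k - 1) + 2.
Then S(k+1) = S(k) + (5^k(8k + 2)) = (2·5^k(k - 1) + 2) + (5^k(8k + 2)).
Simplifying, S(k+1) = 10·5^k·k + 2 = 2·5^(k+1)((k+1) - 1) + 2,
which is the closed form with r = k+1.
By the principle of mathematical induction, the result holds for all r ≥ 1.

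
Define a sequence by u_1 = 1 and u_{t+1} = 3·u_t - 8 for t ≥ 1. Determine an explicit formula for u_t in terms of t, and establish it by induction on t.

Computing the first terms: u_1 = 1, u_2 = -5, u_3 = -23. This suggests u_t = -3^t + 4.
When t = 1: the formula gives 1 = 1 = u_1.
Suppose the result is true for t = j, so u_j = -3^j + 4.
Then u_{j+1} = 3·u_j - 8 = 3·(-3^j + 4) - 8 = -3^(j + 1) + 4,
which is the claimed formula at t = j+1.
Hence, by induction on t, the claim holds for every t ≥ 1.

u_t = -3^t + 4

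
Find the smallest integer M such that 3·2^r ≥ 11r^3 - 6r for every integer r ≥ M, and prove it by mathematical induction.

At r = 12: 12288 < 18936, so the inequality fails and M ≥ 13. We prove 3·2^r ≥ 11r^3 - 6r for all r ≥ 13.
Base step (r = 13): 3·2^r = 24576 and 11r^3 - 6r = 24089, so 24576 ≥ 24089.
For the inductive step, assume it holds for an arbitrary m ≥ 13, so 3·2^m ≥ 11m^3 - 6m.
Then 3·2^(m + 1) = 2·(3·2^m) ≥ 2·(11m^3 - 6m).
Also, for m ≥ 13 we have 2·(11m^3 - 6m) ≥ 11(m+1)^3 - 6(m+1), since 2·(11m^3 - 6m) − (11(m+1)^3 - 6(m+1)) = 11m^3 - 33m^2 - 39m - 5, which is nonnegative for all m ≥ 13.
Combining, 3·2^(m + 1) ≥ 11(m+1)^3 - 6(m+1).
By induction, the statement is established for all r ≥ 13.
Hence the smallest such M is 13.

M = 13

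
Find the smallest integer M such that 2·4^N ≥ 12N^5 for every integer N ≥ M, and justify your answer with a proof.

M = 10

At N = 9: 524288 < 708588, so the inequality fails and M ≥ 10. We prove 2·4^N ≥ 12N^5 for all N ≥ 10.
Base step (N = 10): 2·4^N = 2097152 and 12N^5 = 1200000, so 2097152 ≥ 1200000.
Inductive step: suppose the statement holds for some k ≥ 10, so 2·4^k ≥ 12k^5.
Then 2·4^(k + 1) = 4·(2·4^k) ≥ 4·(12k^5).
Also, for k ≥ 10 we have 4·(12k^5) ≥ 12(k+1)^5, since 4 ≥ (1 + 1/k)^5 for all k ≥ 10.
Combining, 2·4^(k + 1) ≥ 12(k+1)^5.
This completes the induction.
Hence the smallest such M is 10.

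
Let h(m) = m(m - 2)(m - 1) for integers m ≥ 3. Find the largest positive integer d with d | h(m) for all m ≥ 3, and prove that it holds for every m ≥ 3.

d = 6

Computing the first values: h(3) = 6 and h(4) = 24; gcd(6, 24) = 6, so d ≤ 6.
We prove 6 | m(m - 2)(m - 1) for all m ≥ 3 by induction on m.
Base case (m = 3): h(3) = 6 = 6·(1), so 6 | h(3).
Suppose the result is true for m = p, i.e. 6 | h(p). Then
h(p+1) − h(p) = (p-1)·p·(p+1) − (p-2)·(p-1)·p = (p-1)·p·[(p+1) − (p-2)] = 3·(p-1)·p. The product of 2 consecutive integers is divisible by (2)! = 2, so h(p+1) − h(p) is divisible by 3·2 = 6. By the inductive hypothesis 6 | h(p), hence 6 | h(p+1).
This completes the induction.
Therefore the largest such d is 6.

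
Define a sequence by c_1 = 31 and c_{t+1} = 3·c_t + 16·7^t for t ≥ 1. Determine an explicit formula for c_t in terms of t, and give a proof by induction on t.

Computing the first terms: c_1 = 31, c_2 = 205, c_3 = 1399. This suggests c_t = 3^t + 4·7^t.
When t = 1: the formula gives 31 = 31 = c_1.
Inductive step: suppose the statement holds for some m ≥ 1, so c_m = 3^m + 4·7^m.
Then c_{m+1} = 3·c_m + 16·7^m = 3·(3^m + 4·7^m) + 16·7^m = 3^(m + 1) + 4·7^(m + 1),
which is the claimed formula at t = m+1.
Hence, by induction on t, the claim holds for every t ≥ 1.

c_t = 3^t + 4·7^t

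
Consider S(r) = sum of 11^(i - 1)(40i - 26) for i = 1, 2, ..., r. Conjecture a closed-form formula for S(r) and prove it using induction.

S(r) = 11^r(4r - 3) + 3

We claim S(r) = 11^r(4r - 3) + 3 for all r ≥ 1.
For the base case r = 1: S(1) = 14, and the closed form gives 14. They agree.
Suppose the result is true for r = i, so S(i) = 11^i(4i - 3) + 3.
Then S(i+1) = S(i) + (11^i(40i + 14)) = (11^i(4i - 3) + 3) + (11^i(40i + 14)).
Simplifying, S(i+1) = 44·11^i·i + 11·11^i + 3 = 11^(i+1)(4(i+1) - 3) + 3,
which is the closed form with r = i+1.
Hence, by induction on r, the claim holds for every r ≥ 1.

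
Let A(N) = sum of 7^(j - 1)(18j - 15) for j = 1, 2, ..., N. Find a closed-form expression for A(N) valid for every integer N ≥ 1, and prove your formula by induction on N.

A(N) = 3·7^N(N - 1) + 3

We claim A(N) = 3·7^N(N - 1) + 3 for all N ≥ 1.
For the base case N = 1: A(1) = 3, and the closed form gives 3. They agree.
For the inductive step, assume it holds for an arbitrary j ≥ 1, so A(j) = 3·7^j(j - 1) + 3.
Then A(j+1) = A(j) + (7^j(18j + 3)) = (3·7^j(j - 1) + 3) + (7^j(18j + 3)).
Simplifying, A(j+1) = 21·7^j·j + 3 = 3·7^(j+1)((j+1) - 1) + 3,
which is the closed form with N = j+1.
Hence, by induction on N, the claim holds for every N ≥ 1.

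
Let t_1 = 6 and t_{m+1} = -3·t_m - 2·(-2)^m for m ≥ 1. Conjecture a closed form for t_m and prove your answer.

Computing the first terms: t_1 = 6, t_2 = -14, t_3 = 34. This suggests t_m = (-2)^(m + 1) + 2(-3)^(m - 1).
Base case (m = 1): the formula gives 6 = 6 = t_1.
Inductive step: suppose the statement holds for some j ≥ 1, so t_j = (-2)^(j + 1) + 2(-3)^(j - 1).
Then t_{j+1} = -3·t_j - 2·(-2)^j = -3·((-2)^(j + 1) + 2(-3)^(j - 1)) - 2·(-2)^j = (-2)^(j + 2) + 2(-3)^j = (-2)^((j+1) + 1) + 2(-3)^((j+1) - 1),
which is the claimed formula at m = j+1.
This completes the induction.

t_m = (-2)^(m + 1) + 2(-3)^(m - 1)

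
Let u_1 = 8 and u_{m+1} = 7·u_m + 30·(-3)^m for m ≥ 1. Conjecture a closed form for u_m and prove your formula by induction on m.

u_m = (-3)^(m + 1) - 7^(m - 1)

Computing the first terms: u_1 = 8, u_2 = -34, u_3 = 32. This suggests u_m = (-3)^(m + 1) - 7^(m - 1).
Base case (m = 1): the formula gives 8 = 8 = u_1.
Inductive step: assume the claim holds for m = i, so u_i = (-3)^(i + 1) - 7^(i - 1).
Then u_{i+1} = 7·u_i + 30·(-3)^i = 7·((-3)^(i + 1) - 7^(i - 1)) + 30·(-3)^i = (-3)^(i + 2) - 7^i = (-3)^((i+1) + 1) - 7^((i+1) - 1),
which is the claimed formula at m = i+1.
This completes the induction.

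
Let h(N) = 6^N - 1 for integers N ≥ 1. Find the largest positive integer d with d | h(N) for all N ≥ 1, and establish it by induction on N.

Computing the first values: h(1) = 5 and h(2) = 35; gcd(5, 35) = 5, so d ≤ 5.
We prove 5 | 6^N - 1 for all N ≥ 1 by induction on N.
For the base case N = 1: h(1) = 5 = 5·(1), so 5 | h(1).
Inductive step: suppose the statement holds for some p ≥ 1, i.e. 5 | h(p). Then
6^{p+1} − 1^{p+1} = 6·6^p − 1·1^p = 6·(6^p − 1^p) + (5)·1^p. The first term is divisible by 5 by the inductive hypothesis, and the second term (5)·1^p is divisible by 5 since 5 | 5. Hence 5 | h(p+1).
Hence, by induction on N, the claim holds for every N ≥ 1.
Therefore the largest such d is 5.

d = 5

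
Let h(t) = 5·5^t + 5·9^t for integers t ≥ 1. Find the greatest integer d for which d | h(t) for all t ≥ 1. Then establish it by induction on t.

d = 10

Computing the first values: h(1) = 70 and h(2) = 530; gcd(70, 530) = 10, so d ≤ 10.
We prove 10 | 5·5^t + 5·9^t for all t ≥ 1 by induction on t.
When t = 1: h(1) = 70 = 10·(7), so 10 | h(1).
Inductive step: suppose the statement holds for some j ≥ 1, i.e. 10 | h(j). Then
h(j+1) − 9·h(j) = (5·5^(j+1) + 5·9^(j+1)) − 9·(5·5^j + 5·9^j) = (5)·5^j·(5 − 9) = (-20)·5^j. Since 10 | h(j) by the inductive hypothesis, 10 | 9·h(j); and 10 | -20 since -20 = 10·-2. Therefore 10 | h(j+1).
This completes the induction.
Therefore the largest such d is 10.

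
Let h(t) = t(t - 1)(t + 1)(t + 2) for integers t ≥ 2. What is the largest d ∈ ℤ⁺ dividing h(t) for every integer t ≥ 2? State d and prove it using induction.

Computing the first values: h(2) = 24 and h(3) = 120; gcd(24, 120) = 24, so d ≤ 24.
We prove 24 | t(t - 1)(t + 1)(t + 2) for all t ≥ 2 by induction on t.
Base step (t = 2): h(2) = 24 = 24·(1), so 24 | h(2).
Inductive step: suppose the statement holds for some i ≥ 2, i.e. 24 | h(i). Then
h(i+1) − h(i) = i·(i+1)·(i+2)·(i+3) − (i-1)·i·(i+1)·(i+2) = i·(i+1)·(i+2)·[(i+3) − (i-1)] = 4·i·(i+1)·(i+2). The product of 3 consecutive integers is divisible by (3)! = 6, so h(i+1) − h(i) is divisible by 4·6 = 24. By the inductive hypothesis 24 | h(i), hence 24 | h(i+1).
Hence, by induction on t, the claim holds for every t ≥ 2.
Therefore the largest such d is 24.

d = 24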